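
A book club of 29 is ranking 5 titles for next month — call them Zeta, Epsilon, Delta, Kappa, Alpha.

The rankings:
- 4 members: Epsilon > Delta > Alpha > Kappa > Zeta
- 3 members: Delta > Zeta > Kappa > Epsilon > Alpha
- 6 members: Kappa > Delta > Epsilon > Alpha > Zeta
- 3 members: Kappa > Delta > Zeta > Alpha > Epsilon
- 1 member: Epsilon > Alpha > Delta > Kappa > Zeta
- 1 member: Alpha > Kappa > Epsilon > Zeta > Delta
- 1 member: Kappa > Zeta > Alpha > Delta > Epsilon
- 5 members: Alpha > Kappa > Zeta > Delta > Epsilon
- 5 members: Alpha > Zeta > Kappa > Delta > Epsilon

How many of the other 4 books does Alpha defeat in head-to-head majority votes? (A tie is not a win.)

3

Alpha against each rival (29 members):
Alpha vs Zeta: Alpha, 22–7.
Alpha vs Epsilon: Alpha is ranked higher on 3+1+1+5+5 = 15 ballots, Epsilon on 14. Alpha wins 15–14.
Alpha vs Delta: 13 to 16, Delta.
Alpha–Kappa: Alpha 16–13.
Alpha beats Zeta, Epsilon, Kappa; loses to Delta — 3 pairwise wins.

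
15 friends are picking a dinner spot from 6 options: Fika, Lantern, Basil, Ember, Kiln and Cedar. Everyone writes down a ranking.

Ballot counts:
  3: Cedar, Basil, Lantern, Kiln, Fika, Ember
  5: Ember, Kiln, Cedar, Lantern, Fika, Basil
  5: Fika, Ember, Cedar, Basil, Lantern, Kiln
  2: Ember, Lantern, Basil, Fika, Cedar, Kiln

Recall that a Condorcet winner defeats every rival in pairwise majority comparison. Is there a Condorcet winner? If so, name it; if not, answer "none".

Head-to-head results (15 friends):
Fika vs Lantern: Lantern wins 10–5.
Fika vs Basil: Fika is ranked higher on 5+5 = 10 ballots, Basil on 5. Fika wins 10–5.
Fika vs Ember: Fika, 8–7.
Fika vs Kiln: Kiln, 8–7.
Fika–Cedar: Cedar 8–7.
Lantern–Basil: Basil 8–7.
Lantern vs Ember: 3 to 12, Ember.
Lantern–Kiln: Lantern 10–5.
Lantern vs Cedar: 2 to 13, Cedar.
Basil vs Ember: Basil is ranked higher on 3 ballots, Ember on 12. Ember wins 12–3.
Basil vs Kiln: Basil wins 10–5.
Basil–Cedar: Cedar 13–2.
Ember vs Kiln: Ember preferred on 5+5+2 = 12 ballots; Ember wins 12–3.
Ember vs Cedar: Ember preferred on 5+5+2 = 12 ballots; Ember wins 12–3.
Kiln vs Cedar: Cedar, 10–5.
Every restaurant loses at least once (Fika loses to Lantern; Lantern loses to Basil; Basil loses to Fika; Ember loses to Fika; Kiln loses to Lantern; Cedar loses to Ember). The majority relation contains the cycle Fika → Basil → Lantern → Fika, so there is no Condorcet winner.

none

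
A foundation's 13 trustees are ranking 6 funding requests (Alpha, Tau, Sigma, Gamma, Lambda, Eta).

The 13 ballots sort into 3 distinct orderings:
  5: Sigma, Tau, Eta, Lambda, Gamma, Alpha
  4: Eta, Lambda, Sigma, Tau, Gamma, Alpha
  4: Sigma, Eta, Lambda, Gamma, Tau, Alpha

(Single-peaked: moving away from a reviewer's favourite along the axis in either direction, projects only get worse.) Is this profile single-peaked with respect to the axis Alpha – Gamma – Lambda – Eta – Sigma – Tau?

yes

Axis positions: Alpha=1, Gamma=2, Lambda=3, Eta=4, Sigma=5, Tau=6.
Type 1 (peak Sigma at position 5): ranking walks positions 5-6-4-3-2-1, expanding outward from the peak — single-peaked.
Type 2 (peak Eta at position 4): ranking walks positions 4-3-5-6-2-1, expanding outward from the peak — single-peaked.
Type 3 (peak Sigma at position 5): ranking walks positions 5-4-3-2-6-1, expanding outward from the peak — single-peaked.
Every ranking is single-peaked on this axis.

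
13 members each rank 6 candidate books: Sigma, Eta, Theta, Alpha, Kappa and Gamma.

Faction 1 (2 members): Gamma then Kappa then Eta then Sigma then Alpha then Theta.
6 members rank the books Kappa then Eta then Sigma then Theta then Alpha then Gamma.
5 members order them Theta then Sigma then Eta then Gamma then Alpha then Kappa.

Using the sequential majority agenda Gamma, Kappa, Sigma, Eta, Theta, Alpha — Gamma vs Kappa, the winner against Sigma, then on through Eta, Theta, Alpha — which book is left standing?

Round 1: Gamma vs Kappa — 7–6, Gamma advances.
Round 2: Gamma vs Sigma — 2–11, Sigma advances.
Round 3: Sigma vs Eta — 5–8, Eta advances.
Round 4: Eta vs Theta — 8–5, Eta advances.
Round 5: Eta vs Alpha — 13–0, Eta advances.
Eta survives the agenda.

Eta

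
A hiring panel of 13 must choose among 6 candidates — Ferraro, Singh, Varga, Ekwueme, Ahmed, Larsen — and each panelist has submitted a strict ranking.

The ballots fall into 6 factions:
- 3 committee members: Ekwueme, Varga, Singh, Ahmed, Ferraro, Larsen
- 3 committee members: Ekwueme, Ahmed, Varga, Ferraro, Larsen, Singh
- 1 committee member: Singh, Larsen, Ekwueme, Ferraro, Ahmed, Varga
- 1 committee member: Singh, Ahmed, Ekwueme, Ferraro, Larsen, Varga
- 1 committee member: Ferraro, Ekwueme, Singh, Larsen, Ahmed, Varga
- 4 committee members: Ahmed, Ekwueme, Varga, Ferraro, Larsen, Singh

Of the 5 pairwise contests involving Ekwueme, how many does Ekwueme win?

5

Ekwueme against each rival (13 committee members):
Ekwueme–Ferraro: Ekwueme 12–1.
Ekwueme vs Singh: Ekwueme is ranked higher on 3+3+1+4 = 11 ballots, Singh on 2. Ekwueme wins 11–2.
Ekwueme vs Varga: Ekwueme, 13–0.
Ekwueme–Ahmed: Ekwueme 8–5.
Ekwueme vs Larsen: Ekwueme is ranked higher on 3+3+1+1+4 = 12 ballots, Larsen on 1. Ekwueme wins 12–1.
Ekwueme beats Ferraro, Singh, Varga, Ahmed, Larsen — 5 pairwise wins.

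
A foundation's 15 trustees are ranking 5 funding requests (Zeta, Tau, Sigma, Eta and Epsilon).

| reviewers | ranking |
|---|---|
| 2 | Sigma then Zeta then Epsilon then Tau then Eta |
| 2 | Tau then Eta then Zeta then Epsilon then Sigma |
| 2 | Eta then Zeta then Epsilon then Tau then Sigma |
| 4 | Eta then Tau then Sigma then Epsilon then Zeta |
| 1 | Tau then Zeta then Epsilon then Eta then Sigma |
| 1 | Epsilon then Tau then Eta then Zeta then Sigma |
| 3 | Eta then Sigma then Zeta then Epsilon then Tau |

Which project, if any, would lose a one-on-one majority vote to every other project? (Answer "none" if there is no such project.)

Head-to-head results (15 reviewers):
Zeta–Tau: Tau 8–7.
Zeta–Sigma: Sigma 9–6.
Zeta vs Eta: 2+1 = 3 for Zeta, 12 for Eta — Eta by 12–3.
Zeta–Epsilon: Zeta 10–5.
Tau–Sigma: Tau 10–5.
Tau–Eta: Eta 9–6.
Tau vs Epsilon: Epsilon, 8–7.
Sigma–Eta: Eta 13–2.
Sigma vs Epsilon: Sigma is ranked higher on 2+4+3 = 9 ballots, Epsilon on 6. Sigma wins 9–6.
Eta vs Epsilon: Eta preferred on 2+2+4+3 = 11 ballots; Eta wins 11–4.
No project is winless: Zeta beats Epsilon; Tau beats Zeta; Sigma beats Zeta; Eta beats Zeta; Epsilon beats Tau. There is no Condorcet loser.

none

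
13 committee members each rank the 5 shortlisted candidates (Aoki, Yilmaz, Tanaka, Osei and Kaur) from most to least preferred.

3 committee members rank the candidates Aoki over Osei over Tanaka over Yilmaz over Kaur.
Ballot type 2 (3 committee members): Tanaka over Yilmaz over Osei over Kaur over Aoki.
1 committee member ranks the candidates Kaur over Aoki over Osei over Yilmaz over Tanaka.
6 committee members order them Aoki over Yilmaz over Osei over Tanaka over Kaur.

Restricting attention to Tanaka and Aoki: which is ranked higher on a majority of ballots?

Aoki

Ballots ranking Tanaka above Aoki: 3.
Ballots ranking Aoki above Tanaka: 13 − 3 = 10.
Aoki wins the head-to-head 10–3.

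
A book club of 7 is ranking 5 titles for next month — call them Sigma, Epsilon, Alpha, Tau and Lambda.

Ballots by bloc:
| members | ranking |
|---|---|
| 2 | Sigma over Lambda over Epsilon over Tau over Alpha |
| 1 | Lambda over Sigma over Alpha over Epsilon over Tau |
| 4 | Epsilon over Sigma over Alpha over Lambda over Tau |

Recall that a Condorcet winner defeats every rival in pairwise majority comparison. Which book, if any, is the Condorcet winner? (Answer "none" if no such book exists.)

Pairwise majorities:
Sigma vs Epsilon: 2+1 = 3 for Sigma, 4 for Epsilon — Epsilon by 4–3.
Sigma vs Alpha: Sigma wins 7–0.
Sigma vs Tau: Sigma preferred on 2+1+4 = 7 ballots; Sigma wins 7–0.
Sigma–Lambda: Sigma 6–1.
Epsilon vs Alpha: Epsilon wins 6–1.
Epsilon–Tau: Epsilon 7–0.
Epsilon vs Lambda: 4 to 3, Epsilon.
Alpha vs Tau: 1+4 = 5 for Alpha, 2 for Tau — Alpha by 5–2.
Alpha vs Lambda: Alpha is ranked higher on 4 ballots, Lambda on 3. Alpha wins 4–3.
Tau vs Lambda: Tau preferred on 0 ballots; Lambda wins 7–0.
Epsilon wins every pairwise contest, so Epsilon is the Condorcet winner.

Epsilon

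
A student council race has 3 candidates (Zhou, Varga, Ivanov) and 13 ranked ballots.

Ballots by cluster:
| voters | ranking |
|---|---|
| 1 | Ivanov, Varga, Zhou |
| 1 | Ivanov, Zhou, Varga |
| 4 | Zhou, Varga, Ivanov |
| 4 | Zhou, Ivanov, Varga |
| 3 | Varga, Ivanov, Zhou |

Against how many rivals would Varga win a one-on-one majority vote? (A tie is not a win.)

Varga against each rival (13 voters):
Varga vs Zhou: Varga is ranked higher on 1+3 = 4 ballots, Zhou on 9. Zhou wins 9–4.
Varga vs Ivanov: Varga, 7–6.
Varga beats Ivanov; loses to Zhou — 1 pairwise win.

1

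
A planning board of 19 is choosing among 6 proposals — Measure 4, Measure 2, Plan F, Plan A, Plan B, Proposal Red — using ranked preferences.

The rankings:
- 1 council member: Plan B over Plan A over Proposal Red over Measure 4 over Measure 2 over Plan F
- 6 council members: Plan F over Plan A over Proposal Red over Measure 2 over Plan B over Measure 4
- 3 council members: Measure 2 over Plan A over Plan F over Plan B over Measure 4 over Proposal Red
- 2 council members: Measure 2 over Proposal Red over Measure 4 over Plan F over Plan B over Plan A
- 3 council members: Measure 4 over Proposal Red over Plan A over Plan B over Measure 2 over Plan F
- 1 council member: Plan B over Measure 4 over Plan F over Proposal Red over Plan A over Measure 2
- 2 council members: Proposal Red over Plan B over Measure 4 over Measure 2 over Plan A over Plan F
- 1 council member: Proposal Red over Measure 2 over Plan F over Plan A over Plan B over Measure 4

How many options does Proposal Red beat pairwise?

3

Proposal Red against each rival (19 council members):
Proposal Red vs Measure 4: Proposal Red wins 12–7.
Proposal Red vs Measure 2: Proposal Red wins 14–5.
Proposal Red–Plan F: Plan F 10–9.
Proposal Red vs Plan A: Proposal Red is ranked higher on 2+3+1+2+1 = 9 ballots, Plan A on 10. Plan A wins 10–9.
Proposal Red vs Plan B: Proposal Red is ranked higher on 6+2+3+2+1 = 14 ballots, Plan B on 5. Proposal Red wins 14–5.
Proposal Red beats Measure 4, Measure 2, Plan B; loses to Plan F, Plan A — 3 pairwise wins.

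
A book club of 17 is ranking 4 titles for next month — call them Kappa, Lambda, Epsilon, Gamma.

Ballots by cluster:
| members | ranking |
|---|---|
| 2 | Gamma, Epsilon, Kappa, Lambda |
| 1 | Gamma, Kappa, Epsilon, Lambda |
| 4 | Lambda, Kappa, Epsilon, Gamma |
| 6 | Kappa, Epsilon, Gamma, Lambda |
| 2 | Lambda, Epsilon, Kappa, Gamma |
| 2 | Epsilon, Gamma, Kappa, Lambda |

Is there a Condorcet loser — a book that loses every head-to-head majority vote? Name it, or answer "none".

Lambda

Pairwise majorities:
Kappa–Lambda: Kappa 11–6.
Kappa vs Epsilon: Kappa is ranked higher on 1+4+6 = 11 ballots, Epsilon on 6. Kappa wins 11–6.
Kappa vs Gamma: Kappa is ranked higher on 4+6+2 = 12 ballots, Gamma on 5. Kappa wins 12–5.
Lambda vs Epsilon: Epsilon wins 11–6.
Lambda vs Gamma: Gamma, 11–6.
Epsilon vs Gamma: Epsilon is ranked higher on 4+6+2+2 = 14 ballots, Gamma on 3. Epsilon wins 14–3.
Only Lambda has no wins; Lambda is the Condorcet loser.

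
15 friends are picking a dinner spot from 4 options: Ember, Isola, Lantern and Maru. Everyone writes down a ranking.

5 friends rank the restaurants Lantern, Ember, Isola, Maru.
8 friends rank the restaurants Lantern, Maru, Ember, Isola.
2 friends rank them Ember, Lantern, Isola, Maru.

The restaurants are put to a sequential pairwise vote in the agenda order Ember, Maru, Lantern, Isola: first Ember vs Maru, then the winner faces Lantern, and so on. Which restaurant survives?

Round 1: Ember vs Maru — 7–8, Maru advances.
Round 2: Maru vs Lantern — 0–15, Lantern advances.
Round 3: Lantern vs Isola — 15–0, Lantern advances.
Lantern survives the agenda.

Lantern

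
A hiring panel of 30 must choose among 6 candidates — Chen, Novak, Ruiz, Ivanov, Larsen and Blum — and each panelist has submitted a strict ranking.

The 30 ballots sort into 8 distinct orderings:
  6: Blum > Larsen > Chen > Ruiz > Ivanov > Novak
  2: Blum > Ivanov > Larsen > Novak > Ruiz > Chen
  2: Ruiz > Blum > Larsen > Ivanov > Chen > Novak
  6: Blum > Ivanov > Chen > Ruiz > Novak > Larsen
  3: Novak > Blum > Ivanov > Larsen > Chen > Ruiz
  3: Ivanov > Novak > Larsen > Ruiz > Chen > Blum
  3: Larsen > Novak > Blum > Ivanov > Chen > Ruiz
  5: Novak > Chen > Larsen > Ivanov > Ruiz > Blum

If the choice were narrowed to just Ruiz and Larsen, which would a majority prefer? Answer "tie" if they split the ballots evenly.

Larsen

Ballots ranking Ruiz above Larsen: 2 + 6 = 8.
Ballots ranking Larsen above Ruiz: 30 − 8 = 22.
Larsen wins the head-to-head 22–8.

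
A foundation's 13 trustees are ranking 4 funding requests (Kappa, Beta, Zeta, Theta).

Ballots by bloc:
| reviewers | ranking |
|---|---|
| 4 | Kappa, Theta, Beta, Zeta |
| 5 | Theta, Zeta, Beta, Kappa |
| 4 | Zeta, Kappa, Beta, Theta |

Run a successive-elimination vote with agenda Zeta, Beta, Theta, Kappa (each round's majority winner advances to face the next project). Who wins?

Round 1: Zeta vs Beta — 9–4, Zeta advances.
Round 2: Zeta vs Theta — 4–9, Theta advances.
Round 3: Theta vs Kappa — 5–8, Kappa advances.
Kappa survives the agenda.

Kappa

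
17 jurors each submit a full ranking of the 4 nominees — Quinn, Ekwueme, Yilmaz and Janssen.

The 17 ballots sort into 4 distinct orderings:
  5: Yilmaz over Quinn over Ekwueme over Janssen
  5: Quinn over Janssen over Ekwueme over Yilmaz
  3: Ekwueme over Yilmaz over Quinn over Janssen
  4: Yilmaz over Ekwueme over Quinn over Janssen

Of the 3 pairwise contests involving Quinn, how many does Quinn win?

Quinn against each rival (17 jurors):
Quinn vs Ekwueme: 10 to 7, Quinn.
Quinn vs Yilmaz: 5 for Quinn, 12 for Yilmaz — Yilmaz by 12–5.
Quinn vs Janssen: Quinn is ranked higher on 5+5+3+4 = 17 ballots, Janssen on 0. Quinn wins 17–0.
Quinn beats Ekwueme, Janssen; loses to Yilmaz — 2 pairwise wins.

2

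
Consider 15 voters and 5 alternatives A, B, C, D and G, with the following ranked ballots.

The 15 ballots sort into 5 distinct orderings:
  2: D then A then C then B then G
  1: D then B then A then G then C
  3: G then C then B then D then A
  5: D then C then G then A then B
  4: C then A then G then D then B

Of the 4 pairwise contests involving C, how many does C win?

3

C against each rival (15 voters):
C vs A: C wins 12–3.
C vs B: 2+3+5+4 = 14 for C, 1 for B — C by 14–1.
C–D: D 8–7.
C vs G: C preferred on 2+5+4 = 11 ballots; C wins 11–4.
C beats A, B, G; loses to D — 3 pairwise wins.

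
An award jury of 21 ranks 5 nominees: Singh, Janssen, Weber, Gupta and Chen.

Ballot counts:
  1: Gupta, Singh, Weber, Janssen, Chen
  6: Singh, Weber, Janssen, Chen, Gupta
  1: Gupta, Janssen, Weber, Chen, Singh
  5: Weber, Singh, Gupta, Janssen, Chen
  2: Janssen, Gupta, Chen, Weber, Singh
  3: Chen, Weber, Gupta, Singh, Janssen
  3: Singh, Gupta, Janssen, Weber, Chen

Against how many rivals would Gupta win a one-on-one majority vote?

2

Gupta against each rival (21 jurors):
Gupta vs Singh: Singh, 14–7.
Gupta vs Janssen: Gupta wins 13–8.
Gupta vs Weber: Gupta is ranked higher on 1+1+2+3 = 7 ballots, Weber on 14. Weber wins 14–7.
Gupta vs Chen: Gupta preferred on 1+1+5+2+3 = 12 ballots; Gupta wins 12–9.
Gupta beats Janssen, Chen; loses to Singh, Weber — 2 pairwise wins.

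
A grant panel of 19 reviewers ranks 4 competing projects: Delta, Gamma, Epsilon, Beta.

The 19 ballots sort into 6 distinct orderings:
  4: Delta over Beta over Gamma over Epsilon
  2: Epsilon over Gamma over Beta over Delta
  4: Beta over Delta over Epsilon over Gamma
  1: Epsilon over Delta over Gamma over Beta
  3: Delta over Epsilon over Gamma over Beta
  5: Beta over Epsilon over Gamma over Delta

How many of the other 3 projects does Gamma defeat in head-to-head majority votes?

0

Gamma against each rival (19 reviewers):
Gamma vs Delta: Gamma is ranked higher on 2+5 = 7 ballots, Delta on 12. Delta wins 12–7.
Gamma vs Epsilon: Epsilon, 15–4.
Gamma vs Beta: Beta, 13–6.
Gamma beats no one; loses to Delta, Epsilon, Beta — 0 pairwise wins.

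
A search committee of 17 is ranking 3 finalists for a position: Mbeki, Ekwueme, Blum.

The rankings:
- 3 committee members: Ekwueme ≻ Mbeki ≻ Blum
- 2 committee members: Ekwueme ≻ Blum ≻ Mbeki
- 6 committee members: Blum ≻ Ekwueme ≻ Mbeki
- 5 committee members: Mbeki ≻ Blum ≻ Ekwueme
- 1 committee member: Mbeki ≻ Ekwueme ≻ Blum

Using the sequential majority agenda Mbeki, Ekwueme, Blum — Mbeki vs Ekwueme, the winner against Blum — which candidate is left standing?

Round 1: Mbeki vs Ekwueme — 6–11, Ekwueme advances.
Round 2: Ekwueme vs Blum — 6–11, Blum advances.
The agenda winner is Blum.

Blum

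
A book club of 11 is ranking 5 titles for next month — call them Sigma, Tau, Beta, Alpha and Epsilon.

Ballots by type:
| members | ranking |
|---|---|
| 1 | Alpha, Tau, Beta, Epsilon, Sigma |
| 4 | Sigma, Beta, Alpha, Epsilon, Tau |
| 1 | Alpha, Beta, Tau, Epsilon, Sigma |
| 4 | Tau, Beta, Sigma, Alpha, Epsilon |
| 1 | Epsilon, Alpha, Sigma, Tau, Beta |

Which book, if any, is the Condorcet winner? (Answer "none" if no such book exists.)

Check each pair by majority over 11 ballots:
Sigma vs Tau: Sigma preferred on 4+1 = 5 ballots; Tau wins 6–5.
Sigma vs Beta: 4+1 = 5 for Sigma, 6 for Beta — Beta by 6–5.
Sigma vs Alpha: Sigma, 8–3.
Sigma vs Epsilon: Sigma wins 8–3.
Tau–Beta: Tau 6–5.
Tau vs Alpha: Alpha, 7–4.
Tau–Epsilon: Tau 6–5.
Beta vs Alpha: Beta wins 8–3.
Beta vs Epsilon: Beta is ranked higher on 1+4+1+4 = 10 ballots, Epsilon on 1. Beta wins 10–1.
Alpha–Epsilon: Alpha 10–1.
Each book drops at least one matchup (Sigma loses to Tau; Tau loses to Alpha; Beta loses to Tau; Alpha loses to Sigma; Epsilon loses to Sigma); the cycle Sigma beats Alpha beats Tau beats Sigma rules out a Condorcet winner.

none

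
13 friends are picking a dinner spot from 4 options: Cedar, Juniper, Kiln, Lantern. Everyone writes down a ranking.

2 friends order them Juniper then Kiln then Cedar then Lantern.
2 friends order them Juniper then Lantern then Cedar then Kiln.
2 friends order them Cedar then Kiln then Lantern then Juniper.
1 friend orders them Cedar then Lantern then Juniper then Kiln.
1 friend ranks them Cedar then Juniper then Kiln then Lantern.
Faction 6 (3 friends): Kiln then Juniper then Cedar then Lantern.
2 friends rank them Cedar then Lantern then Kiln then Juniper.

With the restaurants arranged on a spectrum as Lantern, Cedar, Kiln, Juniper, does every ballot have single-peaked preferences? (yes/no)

no

Axis positions: Lantern=1, Cedar=2, Kiln=3, Juniper=4.
Faction 1 (peak Juniper at position 4): ranking walks positions 4-3-2-1, expanding outward from the peak — single-peaked.
Faction 2: ranking walks positions 4-1-2-3; Lantern is ranked above Kiln even though Kiln lies between Lantern and the peak Juniper on the axis — preferences dip and rise again. Not single-peaked.
Faction 3 (peak Cedar at position 2): ranking walks positions 2-3-1-4, expanding outward from the peak — single-peaked.
Faction 4: ranking walks positions 2-1-4-3; Juniper is ranked above Kiln even though Kiln lies between Juniper and the peak Cedar on the axis — preferences dip and rise again. Not single-peaked.
Faction 5: ranking walks positions 2-4-3-1; Juniper is ranked above Kiln even though Kiln lies between Juniper and the peak Cedar on the axis — preferences dip and rise again. Not single-peaked.
Faction 6 (peak Kiln at position 3): ranking walks positions 3-4-2-1, expanding outward from the peak — single-peaked.
Faction 7 (peak Cedar at position 2): ranking walks positions 2-1-3-4, expanding outward from the peak — single-peaked.
Faction 2 violates single-peakedness, so the profile is not single-peaked on this axis.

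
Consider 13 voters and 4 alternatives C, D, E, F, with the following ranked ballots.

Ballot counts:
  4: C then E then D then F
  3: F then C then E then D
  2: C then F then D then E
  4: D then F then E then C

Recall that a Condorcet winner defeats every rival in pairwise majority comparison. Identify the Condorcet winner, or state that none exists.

Pairwise majorities:
C vs D: 9 to 4, C.
C vs E: C preferred on 4+3+2 = 9 ballots; C wins 9–4.
C vs F: C preferred on 4+2 = 6 ballots; F wins 7–6.
D vs E: D preferred on 2+4 = 6 ballots; E wins 7–6.
D vs F: 4+4 = 8 for D, 5 for F — D by 8–5.
E vs F: 4 for E, 9 for F — F by 9–4.
Each alternative drops at least one matchup (C loses to F; D loses to C; E loses to C; F loses to D); the cycle C beats D beats F beats C rules out a Condorcet winner.

none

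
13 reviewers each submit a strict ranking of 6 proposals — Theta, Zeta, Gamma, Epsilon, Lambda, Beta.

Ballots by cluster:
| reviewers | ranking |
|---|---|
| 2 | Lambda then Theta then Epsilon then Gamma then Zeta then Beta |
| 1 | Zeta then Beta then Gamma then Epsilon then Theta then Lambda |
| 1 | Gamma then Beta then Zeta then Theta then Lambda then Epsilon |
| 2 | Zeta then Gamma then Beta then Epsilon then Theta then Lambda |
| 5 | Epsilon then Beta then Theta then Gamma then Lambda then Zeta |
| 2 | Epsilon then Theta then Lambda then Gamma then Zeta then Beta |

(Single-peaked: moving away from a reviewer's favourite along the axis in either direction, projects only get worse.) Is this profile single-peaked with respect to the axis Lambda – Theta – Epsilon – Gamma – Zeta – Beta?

no

Axis positions: Lambda=1, Theta=2, Epsilon=3, Gamma=4, Zeta=5, Beta=6.
Cluster 1 (peak Lambda at position 1): ranking walks positions 1-2-3-4-5-6, expanding outward from the peak — single-peaked.
Cluster 2 (peak Zeta at position 5): ranking walks positions 5-6-4-3-2-1, expanding outward from the peak — single-peaked.
Cluster 3: ranking walks positions 4-6-5-2-1-3; Beta is ranked above Zeta even though Zeta lies between Beta and the peak Gamma on the axis — preferences dip and rise again. Not single-peaked.
Cluster 4 (peak Zeta at position 5): ranking walks positions 5-4-6-3-2-1, expanding outward from the peak — single-peaked.
Cluster 5: ranking walks positions 3-6-2-4-1-5; Beta is ranked above Gamma even though Gamma lies between Beta and the peak Epsilon on the axis — preferences dip and rise again. Not single-peaked.
Cluster 6 (peak Epsilon at position 3): ranking walks positions 3-2-1-4-5-6, expanding outward from the peak — single-peaked.
Cluster 3 violates single-peakedness, so the profile is not single-peaked on this axis.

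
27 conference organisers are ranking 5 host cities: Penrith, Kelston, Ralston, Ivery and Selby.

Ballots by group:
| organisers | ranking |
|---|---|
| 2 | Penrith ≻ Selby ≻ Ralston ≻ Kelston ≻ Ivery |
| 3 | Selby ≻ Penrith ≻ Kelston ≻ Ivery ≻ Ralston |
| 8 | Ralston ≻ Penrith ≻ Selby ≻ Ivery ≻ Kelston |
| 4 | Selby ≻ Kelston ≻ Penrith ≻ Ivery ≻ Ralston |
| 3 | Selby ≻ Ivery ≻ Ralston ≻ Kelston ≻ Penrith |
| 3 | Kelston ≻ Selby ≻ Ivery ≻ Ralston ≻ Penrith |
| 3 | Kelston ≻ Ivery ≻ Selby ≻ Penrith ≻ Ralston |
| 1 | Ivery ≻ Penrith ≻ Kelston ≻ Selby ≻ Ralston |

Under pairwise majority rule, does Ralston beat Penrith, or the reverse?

Ballots ranking Ralston above Penrith: 8 + 3 + 3 = 14.
Ballots ranking Penrith above Ralston: 27 − 14 = 13.
Ralston wins the head-to-head 14–13.

Ralston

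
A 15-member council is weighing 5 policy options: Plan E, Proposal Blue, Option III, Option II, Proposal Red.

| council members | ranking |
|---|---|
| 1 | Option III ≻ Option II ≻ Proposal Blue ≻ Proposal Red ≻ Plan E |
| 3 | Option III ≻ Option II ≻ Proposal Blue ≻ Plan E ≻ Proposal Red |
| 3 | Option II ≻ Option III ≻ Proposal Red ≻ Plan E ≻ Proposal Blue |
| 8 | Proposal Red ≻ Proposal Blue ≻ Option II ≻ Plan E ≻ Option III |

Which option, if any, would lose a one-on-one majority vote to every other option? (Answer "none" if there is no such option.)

Pairwise majorities:
Plan E–Proposal Blue: Proposal Blue 12–3.
Plan E vs Option III: Plan E wins 8–7.
Plan E vs Option II: Option II wins 15–0.
Plan E vs Proposal Red: Proposal Red wins 12–3.
Proposal Blue vs Option III: 8 for Proposal Blue, 7 for Option III — Proposal Blue by 8–7.
Proposal Blue vs Option II: Proposal Blue preferred on 8 ballots; Proposal Blue wins 8–7.
Proposal Blue vs Proposal Red: Proposal Red wins 11–4.
Option III vs Option II: Option II, 11–4.
Option III vs Proposal Red: 7 to 8, Proposal Red.
Option II vs Proposal Red: Proposal Red wins 8–7.
Option III is beaten in every head-to-head and is the Condorcet loser.

Option III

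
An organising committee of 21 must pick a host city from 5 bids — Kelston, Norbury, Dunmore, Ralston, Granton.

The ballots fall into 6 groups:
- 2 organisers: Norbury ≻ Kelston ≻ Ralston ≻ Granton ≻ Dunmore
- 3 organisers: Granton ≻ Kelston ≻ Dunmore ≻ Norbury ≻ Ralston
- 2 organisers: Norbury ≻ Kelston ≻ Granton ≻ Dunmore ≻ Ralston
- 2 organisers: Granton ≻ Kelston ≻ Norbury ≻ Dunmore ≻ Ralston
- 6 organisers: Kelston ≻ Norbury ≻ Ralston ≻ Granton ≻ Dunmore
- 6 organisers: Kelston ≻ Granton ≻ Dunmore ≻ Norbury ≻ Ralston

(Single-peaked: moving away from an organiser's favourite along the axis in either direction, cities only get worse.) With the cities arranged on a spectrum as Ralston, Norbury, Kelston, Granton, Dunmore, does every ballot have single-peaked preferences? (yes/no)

yes

Axis positions: Ralston=1, Norbury=2, Kelston=3, Granton=4, Dunmore=5.
Group 1 (peak Norbury at position 2): ranking walks positions 2-3-1-4-5, expanding outward from the peak — single-peaked.
Group 2 (peak Granton at position 4): ranking walks positions 4-3-5-2-1, expanding outward from the peak — single-peaked.
Group 3 (peak Norbury at position 2): ranking walks positions 2-3-4-5-1, expanding outward from the peak — single-peaked.
Group 4 (peak Granton at position 4): ranking walks positions 4-3-2-5-1, expanding outward from the peak — single-peaked.
Group 5 (peak Kelston at position 3): ranking walks positions 3-2-1-4-5, expanding outward from the peak — single-peaked.
Group 6 (peak Kelston at position 3): ranking walks positions 3-4-5-2-1, expanding outward from the peak — single-peaked.
Every ranking is single-peaked on this axis.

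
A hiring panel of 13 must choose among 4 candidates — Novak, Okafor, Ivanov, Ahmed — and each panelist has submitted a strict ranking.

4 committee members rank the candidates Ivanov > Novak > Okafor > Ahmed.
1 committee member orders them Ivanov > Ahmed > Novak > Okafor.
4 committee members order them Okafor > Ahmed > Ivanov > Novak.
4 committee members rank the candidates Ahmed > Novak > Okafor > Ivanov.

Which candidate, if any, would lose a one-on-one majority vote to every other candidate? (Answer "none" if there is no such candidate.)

Pairwise majorities:
Novak vs Okafor: Novak is ranked higher on 4+1+4 = 9 ballots, Okafor on 4. Novak wins 9–4.
Novak vs Ivanov: Novak preferred on 4 ballots; Ivanov wins 9–4.
Novak–Ahmed: Ahmed 9–4.
Okafor vs Ivanov: Okafor preferred on 4+4 = 8 ballots; Okafor wins 8–5.
Okafor vs Ahmed: Okafor, 8–5.
Ivanov vs Ahmed: 5 to 8, Ahmed.
Each candidate has at least one pairwise win (Novak beats Okafor; Okafor beats Ivanov; Ivanov beats Novak; Ahmed beats Novak) — no Condorcet loser.

none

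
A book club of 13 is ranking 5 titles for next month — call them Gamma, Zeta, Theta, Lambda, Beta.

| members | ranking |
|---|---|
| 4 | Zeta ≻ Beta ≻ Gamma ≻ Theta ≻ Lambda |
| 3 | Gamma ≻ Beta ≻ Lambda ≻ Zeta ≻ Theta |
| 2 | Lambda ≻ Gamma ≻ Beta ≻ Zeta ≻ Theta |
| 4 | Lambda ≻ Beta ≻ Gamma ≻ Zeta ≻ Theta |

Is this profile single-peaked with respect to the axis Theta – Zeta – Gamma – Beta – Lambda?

no

Axis positions: Theta=1, Zeta=2, Gamma=3, Beta=4, Lambda=5.
Type 1: ranking walks positions 2-4-3-1-5; Beta is ranked above Gamma even though Gamma lies between Beta and the peak Zeta on the axis — preferences dip and rise again. Not single-peaked.
Type 2 (peak Gamma at position 3): ranking walks positions 3-4-5-2-1, expanding outward from the peak — single-peaked.
Type 3: ranking walks positions 5-3-4-2-1; Gamma is ranked above Beta even though Beta lies between Gamma and the peak Lambda on the axis — preferences dip and rise again. Not single-peaked.
Type 4 (peak Lambda at position 5): ranking walks positions 5-4-3-2-1, expanding outward from the peak — single-peaked.
Type 1 violates single-peakedness, so the profile is not single-peaked on this axis.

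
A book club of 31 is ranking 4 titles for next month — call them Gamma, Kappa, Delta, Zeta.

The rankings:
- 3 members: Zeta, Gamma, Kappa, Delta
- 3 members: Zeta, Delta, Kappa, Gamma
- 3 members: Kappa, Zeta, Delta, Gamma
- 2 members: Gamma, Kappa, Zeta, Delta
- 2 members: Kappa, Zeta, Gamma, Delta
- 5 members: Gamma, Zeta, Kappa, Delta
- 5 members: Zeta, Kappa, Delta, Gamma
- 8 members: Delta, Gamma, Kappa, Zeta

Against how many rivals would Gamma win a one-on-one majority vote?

1

Gamma against each rival (31 members):
Gamma vs Kappa: 18 to 13, Gamma.
Gamma vs Delta: Gamma is ranked higher on 3+2+2+5 = 12 ballots, Delta on 19. Delta wins 19–12.
Gamma vs Zeta: Gamma is ranked higher on 2+5+8 = 15 ballots, Zeta on 16. Zeta wins 16–15.
Gamma beats Kappa; loses to Delta, Zeta — 1 pairwise win.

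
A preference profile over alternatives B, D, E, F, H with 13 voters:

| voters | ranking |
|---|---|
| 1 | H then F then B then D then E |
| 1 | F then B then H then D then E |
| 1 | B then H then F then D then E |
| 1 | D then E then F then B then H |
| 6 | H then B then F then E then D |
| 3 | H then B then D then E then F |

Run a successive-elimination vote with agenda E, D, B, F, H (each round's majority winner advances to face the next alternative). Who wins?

Round 1: E vs D — 6–7, D advances.
Round 2: D vs B — 1–12, B advances.
Round 3: B vs F — 10–3, B advances.
Round 4: B vs H — 3–10, H advances.
H survives the agenda.

H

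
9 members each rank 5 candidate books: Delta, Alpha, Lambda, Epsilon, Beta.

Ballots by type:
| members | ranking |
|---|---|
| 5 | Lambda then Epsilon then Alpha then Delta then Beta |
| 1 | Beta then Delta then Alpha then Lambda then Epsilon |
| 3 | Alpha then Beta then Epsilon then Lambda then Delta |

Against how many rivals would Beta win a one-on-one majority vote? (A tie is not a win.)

0

Beta against each rival (9 members):
Beta vs Delta: Delta, 5–4.
Beta–Alpha: Alpha 8–1.
Beta vs Lambda: 4 to 5, Lambda.
Beta vs Epsilon: Epsilon, 5–4.
Beta beats no one; loses to Delta, Alpha, Lambda, Epsilon — 0 pairwise wins.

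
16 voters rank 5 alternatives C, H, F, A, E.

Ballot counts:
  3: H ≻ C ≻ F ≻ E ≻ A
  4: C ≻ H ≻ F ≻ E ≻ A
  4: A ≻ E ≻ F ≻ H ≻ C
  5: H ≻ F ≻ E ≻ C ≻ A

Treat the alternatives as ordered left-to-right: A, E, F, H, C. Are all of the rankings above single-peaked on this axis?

Axis positions: A=1, E=2, F=3, H=4, C=5.
Type 1 (peak H at position 4): ranking walks positions 4-5-3-2-1, expanding outward from the peak — single-peaked.
Type 2 (peak C at position 5): ranking walks positions 5-4-3-2-1, expanding outward from the peak — single-peaked.
Type 3 (peak A at position 1): ranking walks positions 1-2-3-4-5, expanding outward from the peak — single-peaked.
Type 4 (peak H at position 4): ranking walks positions 4-3-2-5-1, expanding outward from the peak — single-peaked.
Every ranking is single-peaked on this axis.

yes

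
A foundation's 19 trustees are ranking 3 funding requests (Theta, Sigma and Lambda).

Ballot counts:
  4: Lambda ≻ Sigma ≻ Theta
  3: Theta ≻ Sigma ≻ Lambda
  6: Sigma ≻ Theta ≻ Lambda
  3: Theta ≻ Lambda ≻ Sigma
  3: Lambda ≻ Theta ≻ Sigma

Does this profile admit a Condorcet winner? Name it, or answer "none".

none

Head-to-head results (19 reviewers):
Theta vs Sigma: Sigma, 10–9.
Theta vs Lambda: Theta, 12–7.
Sigma–Lambda: Lambda 10–9.
Each project drops at least one matchup (Theta loses to Sigma; Sigma loses to Lambda; Lambda loses to Theta); the cycle Theta → Lambda → Sigma → Theta rules out a Condorcet winner.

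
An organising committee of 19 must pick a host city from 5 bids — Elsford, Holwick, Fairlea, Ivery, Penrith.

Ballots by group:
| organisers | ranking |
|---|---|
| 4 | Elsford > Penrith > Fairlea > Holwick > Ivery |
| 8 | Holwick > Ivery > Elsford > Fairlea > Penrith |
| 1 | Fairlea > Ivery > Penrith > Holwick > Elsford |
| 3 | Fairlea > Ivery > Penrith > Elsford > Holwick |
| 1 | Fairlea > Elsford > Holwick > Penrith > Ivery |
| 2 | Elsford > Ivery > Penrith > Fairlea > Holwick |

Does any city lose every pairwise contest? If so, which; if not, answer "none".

Pairwise majorities:
Elsford vs Holwick: Elsford wins 10–9.
Elsford vs Fairlea: 4+8+2 = 14 for Elsford, 5 for Fairlea — Elsford by 14–5.
Elsford vs Ivery: Ivery wins 12–7.
Elsford vs Penrith: Elsford is ranked higher on 4+8+1+2 = 15 ballots, Penrith on 4. Elsford wins 15–4.
Holwick vs Fairlea: Fairlea, 11–8.
Holwick vs Ivery: Holwick preferred on 4+8+1 = 13 ballots; Holwick wins 13–6.
Holwick vs Penrith: 9 to 10, Penrith.
Fairlea–Ivery: Ivery 10–9.
Fairlea vs Penrith: Fairlea is ranked higher on 8+1+3+1 = 13 ballots, Penrith on 6. Fairlea wins 13–6.
Ivery vs Penrith: 8+1+3+2 = 14 for Ivery, 5 for Penrith — Ivery by 14–5.
Each city has at least one pairwise win (Elsford beats Holwick; Holwick beats Ivery; Fairlea beats Holwick; Ivery beats Elsford; Penrith beats Holwick) — no Condorcet loser.

none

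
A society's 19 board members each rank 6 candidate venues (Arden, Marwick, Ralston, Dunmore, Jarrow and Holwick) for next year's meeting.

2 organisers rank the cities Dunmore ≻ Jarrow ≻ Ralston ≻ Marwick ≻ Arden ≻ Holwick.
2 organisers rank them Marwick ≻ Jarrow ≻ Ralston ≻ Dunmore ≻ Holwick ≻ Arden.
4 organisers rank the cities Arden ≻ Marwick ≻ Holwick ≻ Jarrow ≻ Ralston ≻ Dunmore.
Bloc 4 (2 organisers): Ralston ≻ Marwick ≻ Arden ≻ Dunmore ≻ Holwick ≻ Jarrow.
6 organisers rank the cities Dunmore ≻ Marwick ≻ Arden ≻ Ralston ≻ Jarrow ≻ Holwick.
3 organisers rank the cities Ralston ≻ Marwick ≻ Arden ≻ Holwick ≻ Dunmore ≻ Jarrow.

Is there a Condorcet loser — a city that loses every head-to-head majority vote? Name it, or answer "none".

Head-to-head results (19 organisers):
Arden vs Marwick: Arden preferred on 4 ballots; Marwick wins 15–4.
Arden vs Ralston: Arden is ranked higher on 4+6 = 10 ballots, Ralston on 9. Arden wins 10–9.
Arden–Dunmore: Dunmore 10–9.
Arden vs Jarrow: Arden preferred on 4+2+6+3 = 15 ballots; Arden wins 15–4.
Arden vs Holwick: Arden wins 17–2.
Marwick vs Ralston: Marwick is ranked higher on 2+4+6 = 12 ballots, Ralston on 7. Marwick wins 12–7.
Marwick–Dunmore: Marwick 11–8.
Marwick vs Jarrow: Marwick wins 17–2.
Marwick vs Holwick: 2+2+4+2+6+3 = 19 for Marwick, 0 for Holwick — Marwick by 19–0.
Ralston–Dunmore: Ralston 11–8.
Ralston vs Jarrow: Ralston is ranked higher on 2+6+3 = 11 ballots, Jarrow on 8. Ralston wins 11–8.
Ralston vs Holwick: Ralston wins 15–4.
Dunmore vs Jarrow: Dunmore is ranked higher on 2+2+6+3 = 13 ballots, Jarrow on 6. Dunmore wins 13–6.
Dunmore vs Holwick: Dunmore, 12–7.
Jarrow vs Holwick: Jarrow is ranked higher on 2+2+6 = 10 ballots, Holwick on 9. Jarrow wins 10–9.
Only Holwick has no wins; Holwick is the Condorcet loser.

Holwick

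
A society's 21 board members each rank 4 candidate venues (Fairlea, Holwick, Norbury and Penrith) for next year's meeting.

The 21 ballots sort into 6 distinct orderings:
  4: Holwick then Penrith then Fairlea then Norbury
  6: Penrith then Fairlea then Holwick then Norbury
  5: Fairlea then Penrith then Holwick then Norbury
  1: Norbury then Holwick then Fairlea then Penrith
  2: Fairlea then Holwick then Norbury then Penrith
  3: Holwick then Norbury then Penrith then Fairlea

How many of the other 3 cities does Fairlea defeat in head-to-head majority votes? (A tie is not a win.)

Fairlea against each rival (21 organisers):
Fairlea vs Holwick: Fairlea wins 13–8.
Fairlea vs Norbury: 17 to 4, Fairlea.
Fairlea–Penrith: Penrith 13–8.
Fairlea beats Holwick, Norbury; loses to Penrith — 2 pairwise wins.

2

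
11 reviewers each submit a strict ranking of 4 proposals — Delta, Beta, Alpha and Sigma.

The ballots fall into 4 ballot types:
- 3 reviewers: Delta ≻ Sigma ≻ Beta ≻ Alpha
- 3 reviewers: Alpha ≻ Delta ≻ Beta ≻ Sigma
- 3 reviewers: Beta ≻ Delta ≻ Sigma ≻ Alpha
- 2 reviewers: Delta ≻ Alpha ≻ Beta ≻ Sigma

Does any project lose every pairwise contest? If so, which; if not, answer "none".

Alpha

Pairwise majorities:
Delta–Beta: Delta 8–3.
Delta vs Alpha: 8 to 3, Delta.
Delta vs Sigma: Delta preferred on 3+3+3+2 = 11 ballots; Delta wins 11–0.
Beta vs Alpha: Beta wins 6–5.
Beta–Sigma: Beta 8–3.
Alpha vs Sigma: Sigma wins 6–5.
Only Alpha has no wins; Alpha is the Condorcet loser.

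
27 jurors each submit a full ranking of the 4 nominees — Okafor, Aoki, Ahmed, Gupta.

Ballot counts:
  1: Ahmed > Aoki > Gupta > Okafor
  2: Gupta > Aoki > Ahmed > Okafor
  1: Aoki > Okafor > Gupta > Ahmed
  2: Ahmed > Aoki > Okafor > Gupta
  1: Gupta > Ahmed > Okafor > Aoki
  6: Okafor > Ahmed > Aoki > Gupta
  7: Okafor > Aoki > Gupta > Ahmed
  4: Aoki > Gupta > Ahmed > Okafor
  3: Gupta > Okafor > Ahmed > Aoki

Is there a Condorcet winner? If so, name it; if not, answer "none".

Check each pair by majority over 27 ballots:
Okafor vs Aoki: Okafor preferred on 1+6+7+3 = 17 ballots; Okafor wins 17–10.
Okafor vs Ahmed: Okafor is ranked higher on 1+6+7+3 = 17 ballots, Ahmed on 10. Okafor wins 17–10.
Okafor vs Gupta: Okafor is ranked higher on 1+2+6+7 = 16 ballots, Gupta on 11. Okafor wins 16–11.
Aoki vs Ahmed: Aoki is ranked higher on 2+1+7+4 = 14 ballots, Ahmed on 13. Aoki wins 14–13.
Aoki vs Gupta: Aoki is ranked higher on 1+1+2+6+7+4 = 21 ballots, Gupta on 6. Aoki wins 21–6.
Ahmed vs Gupta: Ahmed preferred on 1+2+6 = 9 ballots; Gupta wins 18–9.
Okafor wins every pairwise contest, so Okafor is the Condorcet winner.

Okafor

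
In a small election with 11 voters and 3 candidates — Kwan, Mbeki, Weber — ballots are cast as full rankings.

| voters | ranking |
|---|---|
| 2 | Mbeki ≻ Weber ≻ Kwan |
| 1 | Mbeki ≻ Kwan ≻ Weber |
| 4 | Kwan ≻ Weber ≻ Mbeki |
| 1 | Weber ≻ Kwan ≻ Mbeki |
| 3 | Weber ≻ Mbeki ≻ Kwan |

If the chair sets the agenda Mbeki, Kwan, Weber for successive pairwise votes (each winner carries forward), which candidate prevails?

Weber

Round 1: Mbeki vs Kwan — 6–5, Mbeki advances.
Round 2: Mbeki vs Weber — 3–8, Weber advances.
The agenda winner is Weber.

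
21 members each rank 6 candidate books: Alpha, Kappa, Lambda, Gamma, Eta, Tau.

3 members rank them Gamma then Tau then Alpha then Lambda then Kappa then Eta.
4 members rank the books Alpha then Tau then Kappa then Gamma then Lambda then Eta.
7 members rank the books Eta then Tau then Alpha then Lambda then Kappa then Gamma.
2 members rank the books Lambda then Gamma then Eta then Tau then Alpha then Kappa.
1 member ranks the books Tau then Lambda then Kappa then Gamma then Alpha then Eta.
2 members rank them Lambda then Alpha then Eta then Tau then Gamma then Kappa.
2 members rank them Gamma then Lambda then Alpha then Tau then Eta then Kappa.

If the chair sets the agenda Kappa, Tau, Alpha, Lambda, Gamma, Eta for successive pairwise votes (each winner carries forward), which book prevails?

Round 1: Kappa vs Tau — 0–21, Tau advances.
Round 2: Tau vs Alpha — 13–8, Tau advances.
Round 3: Tau vs Lambda — 15–6, Tau advances.
Round 4: Tau vs Gamma — 14–7, Tau advances.
Round 5: Tau vs Eta — 10–11, Eta advances.
Eta survives the agenda.

Eta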